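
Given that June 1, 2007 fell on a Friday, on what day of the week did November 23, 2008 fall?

June 2007: 30 − 1 = 29 days remain.
Then 16 full months totalling 489 days.
November 1–23, 2008: 23 days.
Total: 29 + 489 + 23 = 541 days.
541 mod 7 = 2, so 2 days after Friday is Sunday.

Sunday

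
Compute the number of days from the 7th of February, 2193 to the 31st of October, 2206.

From February 7, 2193 to February 7, 2206: 13 years, of which 2 contain a Feb 29 — 11×365 + 2×366 = 4747 days.
(2200 is not a leap year (divisible by 100 but not 400).)
February 2206: 28 − 7 = 21 days remain (2206 is not a leap year, so February has 28 days).
Then March (31), April (30), May (31), June (30), July (31), August (31), September (30): 31 + 30 + 31 + 30 + 31 + 31 + 30 = 214 days.
October 1–31, 2206: 31 days.
Residual: 266 days.
Total: 5013 days.

5013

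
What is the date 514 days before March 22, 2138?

October 24, 2136

Count 514 days before March 22, 2138:
October 2136: 31 − 24 = 7 days remain.
Then 16 full months totalling 485 days.
March 1–22, 2138: 22 days.
Total: 7 + 485 + 22 = 514 days.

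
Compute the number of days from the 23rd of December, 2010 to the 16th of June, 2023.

4558

Day-of-year of December 23, 2010: 357.
Day-of-year of June 16, 2023: 167.
2010 has 365 days, so 365 − 357 = 8 days remain in 2010.
Full years 2011–2022: 9 common + 3 leap = 9×365 + 3×366 = 4383 days.
Total: 8 + 4383 + 167 = 4558 days.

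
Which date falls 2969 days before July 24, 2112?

June 7, 2104

Count 2969 days before July 24, 2112:
From June 7, 2104 to June 7, 2112: 8 years, of which 2 contain a Feb 29 — 6×365 + 2×366 = 2922 days.
June 2112: 30 − 7 = 23 days remain.
July 1–24, 2112: 24 days.
Residual: 47 days.
Total: 2969 days.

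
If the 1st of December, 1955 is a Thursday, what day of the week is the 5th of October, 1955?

Wednesday

Count forward from the earlier date (October 5, 1955) to the later (December 1, 1955):
October 1955: 31 − 5 = 26 days remain.
Then November (30): 30 days.
December 1, 1955: 1 day.
Total: 26 + 30 + 1 = 57 days.
57 mod 7 = 1, so 1 day before Thursday is Wednesday.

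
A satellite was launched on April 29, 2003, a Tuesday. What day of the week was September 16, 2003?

April 2003: 30 − 29 = 1 day remains.
Then May (31), June (30), July (31), August (31): 31 + 30 + 31 + 31 = 123 days.
September 1–16, 2003: 16 days.
Total: 1 + 123 + 16 = 140 days.
140 is a multiple of 7, so September 16, 2003 falls on the same weekday: Tuesday.

Tuesday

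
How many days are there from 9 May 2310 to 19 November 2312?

May 9, 2310 → May 9, 2311: 365 days.
May 9, 2311 → May 9, 2312: 366 days (2312 is a leap year).
May 2312: 31 − 9 = 22 days remain.
Then June (30), July (31), August (31), September (30), October (31): 30 + 31 + 31 + 30 + 31 = 153 days.
November 1–19, 2312: 19 days.
Residual: 194 days.
Total: 925 days.

925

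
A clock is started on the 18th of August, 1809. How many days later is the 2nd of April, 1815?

Day-of-year of August 18, 1809: 230.
Day-of-year of April 2, 1815: 92.
1809 has 365 days, so 365 − 230 = 135 days remain in 1809.
Full years: 1810: 365; 1811: 365; 1812: 366; 1813: 365; 1814: 365. Sum = 1826.
Total: 135 + 1826 + 92 = 2053 days.

2053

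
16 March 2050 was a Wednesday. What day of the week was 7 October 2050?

March 2050: 31 − 16 = 15 days remain.
Then April (30), May (31), June (30), July (31), August (31), September (30): 30 + 31 + 30 + 31 + 31 + 30 = 183 days.
October 1–7, 2050: 7 days.
Total: 15 + 183 + 7 = 205 days.
205 mod 7 = 2, so 2 days after Wednesday is Friday.

Friday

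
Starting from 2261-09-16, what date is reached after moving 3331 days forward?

2270-10-30

Count 3331 days after September 16, 2261:
Day-of-year of September 16, 2261: 259.
Day-of-year of October 30, 2270: 303.
2261 has 365 days, so 365 − 259 = 106 days remain in 2261.
Full years 2262–2269: 6 common + 2 leap = 6×365 + 2×366 = 2922 days.
Total: 106 + 2922 + 303 = 3331 days.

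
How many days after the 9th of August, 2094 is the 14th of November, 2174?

From August 9, 2094 to August 9, 2174: 80 years, of which 19 contain a Feb 29 — 61×365 + 19×366 = 29219 days.
(2100 is not a leap year (divisible by 100 but not 400).)
August 2174: 31 − 9 = 22 days remain.
Then September (30), October (31): 30 + 31 = 61 days.
November 1–14, 2174: 14 days.
Residual: 97 days.
Total: 29316 days.

29316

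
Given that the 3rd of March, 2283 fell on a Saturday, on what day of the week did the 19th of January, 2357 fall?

From March 3, 2283 to March 3, 2356: 73 years, of which 18 contain a Feb 29 — 55×365 + 18×366 = 26663 days.
(2300 is not a leap year (divisible by 100 but not 400).)
March 2356: 31 − 3 = 28 days remain.
Then 9 full months totalling 275 days.
January 1–19, 2357: 19 days.
Residual: 322 days.
Total: 26985 days.
26985 is a multiple of 7, so the 19th of January, 2357 falls on the same weekday: Saturday.

Saturday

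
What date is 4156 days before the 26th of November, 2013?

the 11th of July, 2002

Count 4156 days before November 26, 2013:
From July 11, 2002 to July 11, 2013: 11 years, of which 3 contain a Feb 29 — 8×365 + 3×366 = 4018 days.
July 2013: 31 − 11 = 20 days remain.
Then August (31), September (30), October (31): 31 + 30 + 31 = 92 days.
November 1–26, 2013: 26 days.
Residual: 138 days.
Total: 4156 days.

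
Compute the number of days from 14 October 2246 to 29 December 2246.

76

October 2246: 31 − 14 = 17 days remain.
Then November (30): 30 days.
December 1–29, 2246: 29 days.
Total: 17 + 30 + 29 = 76 days.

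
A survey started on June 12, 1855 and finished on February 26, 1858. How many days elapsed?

June 12, 1855 → June 12, 1856: 366 days (1856 is a leap year).
June 12, 1856 → June 12, 1857: 365 days.
June 1857: 30 − 12 = 18 days remain.
Then July (31), August (31), September (30), October (31), November (30), December (31), January (31): 31 + 31 + 30 + 31 + 30 + 31 + 31 = 215 days.
February 1–26, 1858: 26 days (1858 is not a leap year).
Residual: 259 days.
Total: 990 days.

990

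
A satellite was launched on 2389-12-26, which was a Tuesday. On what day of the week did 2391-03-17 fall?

December 26, 2389 → December 26, 2390: 365 days.
December 2390: 31 − 26 = 5 days remain.
Then January (31), February 2391 (28): 31 + 28 = 59 days.
March 1–17, 2391: 17 days.
Residual: 81 days.
Total: 446 days.
446 mod 7 = 5, so 5 days after Tuesday is Sunday.

Sunday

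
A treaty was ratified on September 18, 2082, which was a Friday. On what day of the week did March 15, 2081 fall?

Saturday

Count forward from the earlier date (March 15, 2081) to the later (September 18, 2082):
Day-of-year of March 15, 2081: 74.
Day-of-year of September 18, 2082: 261.
2081 has 365 days, so 365 − 74 = 291 days remain in 2081.
Total: 291 + 261 = 552 days.
552 mod 7 = 6, so 6 days before Friday is Saturday.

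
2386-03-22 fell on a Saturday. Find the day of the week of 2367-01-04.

Count forward from the earlier date (January 4, 2367) to the later (March 22, 2386):
From January 4, 2367 to January 4, 2386: 19 years, of which 5 contain a Feb 29 — 14×365 + 5×366 = 6940 days.
January 2386: 31 − 4 = 27 days remain.
Then February 2386 (28): 28 days.
March 1–22, 2386: 22 days.
Residual: 77 days.
Total: 7017 days.
7017 mod 7 = 3, so 3 days before Saturday is Wednesday.

Wednesday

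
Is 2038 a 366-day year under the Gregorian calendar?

No

2038 is not a leap year.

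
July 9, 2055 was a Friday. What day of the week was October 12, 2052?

Saturday

Count forward from the earlier date (October 12, 2052) to the later (July 9, 2055):
Day-of-year of October 12, 2052: 286.
Day-of-year of July 9, 2055: 190.
2052 has 366 days, so 366 − 286 = 80 days remain in 2052.
Full years: 2053: 365; 2054: 365. Sum = 730.
Total: 80 + 730 + 190 = 1000 days.
1000 mod 7 = 6, so 6 days before Friday is Saturday.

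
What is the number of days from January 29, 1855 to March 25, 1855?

January 1855: 31 − 29 = 2 days remain.
Then February 1855 (28): 28 days.
March 1–25, 1855: 25 days.
Total: 2 + 28 + 25 = 55 days.

55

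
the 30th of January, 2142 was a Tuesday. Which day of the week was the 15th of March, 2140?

Count forward from the earlier date (March 15, 2140) to the later (January 30, 2142):
March 15, 2140 → March 15, 2141: 365 days.
March 2141: 31 − 15 = 16 days remain.
Then 9 full months totalling 275 days.
January 1–30, 2142: 30 days.
Residual: 321 days.
Total: 686 days.
686 is a multiple of 7, so the 15th of March, 2140 falls on the same weekday: Tuesday.

Tuesday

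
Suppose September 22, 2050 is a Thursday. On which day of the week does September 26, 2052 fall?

September 22, 2050 → September 22, 2051: 365 days.
September 22, 2051 → September 22, 2052: 366 days (2052 is a leap year).
Within September 2052: 26 − 22 = 4 days.
Total: 735 days.
735 is a multiple of 7, so September 26, 2052 falls on the same weekday: Thursday.

Thursday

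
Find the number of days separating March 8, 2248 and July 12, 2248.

March 2248: 31 − 8 = 23 days remain.
Then April (30), May (31), June (30): 30 + 31 + 30 = 91 days.
July 1–12, 2248: 12 days.
Total: 23 + 91 + 12 = 126 days.

126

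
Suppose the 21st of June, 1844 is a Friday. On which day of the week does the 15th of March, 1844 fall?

Count forward from the earlier date (March 15, 1844) to the later (June 21, 1844):
March 1844: 31 − 15 = 16 days remain.
Then April (30), May (31): 30 + 31 = 61 days.
June 1–21, 1844: 21 days.
Total: 16 + 61 + 21 = 98 days.
98 is a multiple of 7, so the 15th of March, 1844 falls on the same weekday: Friday.

Friday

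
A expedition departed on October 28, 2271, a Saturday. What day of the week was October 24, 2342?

Saturday

From October 28, 2271 to October 28, 2341: 70 years, of which 17 contain a Feb 29 — 53×365 + 17×366 = 25567 days.
(2300 is not a leap year (divisible by 100 but not 400).)
October 2341: 31 − 28 = 3 days remain.
Then 11 full months totalling 334 days.
October 1–24, 2342: 24 days.
Residual: 361 days.
Total: 25928 days.
25928 is a multiple of 7, so October 24, 2342 falls on the same weekday: Saturday.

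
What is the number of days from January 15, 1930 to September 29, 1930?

257

January 1930: 31 − 15 = 16 days remain.
Then February 1930 (28), March (31), April (30), May (31), June (30), July (31), August (31): 28 + 31 + 30 + 31 + 30 + 31 + 31 = 212 days.
September 1–29, 1930: 29 days.
Total: 16 + 212 + 29 = 257 days.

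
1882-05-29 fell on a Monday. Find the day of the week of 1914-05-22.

Day-of-year of May 29, 1882: 149.
Day-of-year of May 22, 1914: 142.
1882 has 365 days, so 365 − 149 = 216 days remain in 1882.
Full years 1883–1913: 24 common + 7 leap = 24×365 + 7×366 = 11322 days.
Total: 216 + 11322 + 142 = 11680 days.
11680 mod 7 = 4, so 4 days after Monday is Friday.

Friday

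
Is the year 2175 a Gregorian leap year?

No

2175 is not a leap year.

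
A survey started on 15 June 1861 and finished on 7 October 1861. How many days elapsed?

114

June 1861: 30 − 15 = 15 days remain.
Then July (31), August (31), September (30): 31 + 31 + 30 = 92 days.
October 1–7, 1861: 7 days.
Total: 15 + 92 + 7 = 114 days.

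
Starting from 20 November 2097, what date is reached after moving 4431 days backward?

3 October 2085

Count 4431 days before November 20, 2097:
Day-of-year of October 3, 2085: 276.
Day-of-year of November 20, 2097: 324.
2085 has 365 days, so 365 − 276 = 89 days remain in 2085.
Full years 2086–2096: 8 common + 3 leap = 8×365 + 3×366 = 4018 days.
Total: 89 + 4018 + 324 = 4431 days.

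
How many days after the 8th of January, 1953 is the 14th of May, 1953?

126

January 1953: 31 − 8 = 23 days remain.
Then February 1953 (28), March (31), April (30): 28 + 31 + 30 = 89 days.
May 1–14, 1953: 14 days.
Total: 23 + 89 + 14 = 126 days.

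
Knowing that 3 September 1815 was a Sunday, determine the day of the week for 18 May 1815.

Count forward from the earlier date (May 18, 1815) to the later (September 3, 1815):
May 1815: 31 − 18 = 13 days remain.
Then June (30), July (31), August (31): 30 + 31 + 31 = 92 days.
September 1–3, 1815: 3 days.
Total: 13 + 92 + 3 = 108 days.
108 mod 7 = 3, so 3 days before Sunday is Thursday.

Thursday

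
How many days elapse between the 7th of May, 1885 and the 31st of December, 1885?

238

May 1885: 31 − 7 = 24 days remain.
Then June (30), July (31), August (31), September (30), October (31), November (30): 30 + 31 + 31 + 30 + 31 + 30 = 183 days.
December 1–31, 1885: 31 days.
Total: 24 + 183 + 31 = 238 days.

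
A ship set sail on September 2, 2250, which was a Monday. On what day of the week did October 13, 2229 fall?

Count forward from the earlier date (October 13, 2229) to the later (September 2, 2250):
From October 13, 2229 to October 13, 2249: 20 years, of which 5 contain a Feb 29 — 15×365 + 5×366 = 7305 days.
October 2249: 31 − 13 = 18 days remain.
Then 10 full months totalling 304 days.
September 1–2, 2250: 2 days.
Residual: 324 days.
Total: 7629 days.
7629 mod 7 = 6, so 6 days before Monday is Tuesday.

Tuesday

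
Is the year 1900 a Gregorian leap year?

No

1900 is not a leap year (divisible by 100 but not 400).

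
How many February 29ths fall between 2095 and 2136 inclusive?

10

Years divisible by 4 in [2095, 2136]: 2096, 2100, 2104, 2108, 2112, 2116, 2120, 2124, 2128, 2132, 2136.
Of these, 2100 is divisible by 100 but not 400, so not leap.
Leap years: 11 − 1 = 10.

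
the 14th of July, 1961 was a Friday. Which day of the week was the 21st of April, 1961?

Count forward from the earlier date (April 21, 1961) to the later (July 14, 1961):
April 1961: 30 − 21 = 9 days remain.
Then May (31), June (30): 31 + 30 = 61 days.
July 1–14, 1961: 14 days.
Total: 9 + 61 + 14 = 84 days.
84 is a multiple of 7, so the 21st of April, 1961 falls on the same weekday: Friday.

Friday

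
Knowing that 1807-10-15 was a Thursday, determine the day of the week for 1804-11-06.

Tuesday

Count forward from the earlier date (November 6, 1804) to the later (October 15, 1807):
Day-of-year of November 6, 1804: 311.
Day-of-year of October 15, 1807: 288.
1804 has 366 days, so 366 − 311 = 55 days remain in 1804.
Full years: 1805: 365; 1806: 365. Sum = 730.
Total: 55 + 730 + 288 = 1073 days.
1073 mod 7 = 2, so 2 days before Thursday is Tuesday.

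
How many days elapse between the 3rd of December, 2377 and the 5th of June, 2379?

Day-of-year of December 3, 2377: 337.
Day-of-year of June 5, 2379: 156.
2377 has 365 days, so 365 − 337 = 28 days remain in 2377.
Full years: 2378: 365. Sum = 365.
Total: 28 + 365 + 156 = 549 days.

549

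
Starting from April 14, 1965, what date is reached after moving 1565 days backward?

December 31, 1960

Count 1565 days before April 14, 1965:
December 31, 1960 → December 31, 1961: 365 days.
December 31, 1961 → December 31, 1962: 365 days.
December 31, 1962 → December 31, 1963: 365 days.
December 31, 1963 → December 31, 1964: 366 days (1964 is a leap year).
December 1964: 31 − 31 = 0 days remain.
Then January (31), February 1965 (28), March (31): 31 + 28 + 31 = 90 days.
April 1–14, 1965: 14 days.
Residual: 104 days.
Total: 1565 days.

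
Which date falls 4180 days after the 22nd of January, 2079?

the 3rd of July, 2090

Count 4180 days after January 22, 2079:
From January 22, 2079 to January 22, 2090: 11 years, of which 3 contain a Feb 29 — 8×365 + 3×366 = 4018 days.
January 2090: 31 − 22 = 9 days remain.
Then February 2090 (28), March (31), April (30), May (31), June (30): 28 + 31 + 30 + 31 + 30 = 150 days.
July 1–3, 2090: 3 days.
Residual: 162 days.
Total: 4180 days.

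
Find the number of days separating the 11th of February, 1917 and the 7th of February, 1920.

1091

February 11, 1917 → February 11, 1918: 365 days.
February 11, 1918 → February 11, 1919: 365 days.
February 1919: 28 − 11 = 17 days remain (1919 is not a leap year, so February has 28 days).
Then 11 full months totalling 337 days.
February 1–7, 1920: 7 days (1920 is a leap year).
Residual: 361 days.
Total: 1091 days.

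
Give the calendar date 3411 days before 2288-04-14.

2278-12-12

Count 3411 days before April 14, 2288:
Day-of-year of December 12, 2278: 346.
Day-of-year of April 14, 2288: 105.
2278 has 365 days, so 365 − 346 = 19 days remain in 2278.
Full years 2279–2287: 7 common + 2 leap = 7×365 + 2×366 = 3287 days.
Total: 19 + 3287 + 105 = 3411 days.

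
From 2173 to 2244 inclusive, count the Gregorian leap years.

17

Years divisible by 4: 2176, 2180, …, 2244 — 18 in all.
Of these, 2200 is divisible by 100 but not 400, so not leap.
Leap years: 18 − 1 = 17.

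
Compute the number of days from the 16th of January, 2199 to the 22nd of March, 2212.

4813

Day-of-year of January 16, 2199: 16.
Day-of-year of March 22, 2212: 82.
2199 has 365 days, so 365 − 16 = 349 days remain in 2199.
Full years 2200–2211: 10 common + 2 leap = 10×365 + 2×366 = 4382 days.
Total: 349 + 4382 + 82 = 4813 days.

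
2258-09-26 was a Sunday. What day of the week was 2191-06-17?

Count forward from the earlier date (June 17, 2191) to the later (September 26, 2258):
From June 17, 2191 to June 17, 2258: 67 years, of which 16 contain a Feb 29 — 51×365 + 16×366 = 24471 days.
(2200 is not a leap year (divisible by 100 but not 400).)
June 2258: 30 − 17 = 13 days remain.
Then July (31), August (31): 31 + 31 = 62 days.
September 1–26, 2258: 26 days.
Residual: 101 days.
Total: 24572 days.
24572 mod 7 = 2, so 2 days before Sunday is Friday.

Friday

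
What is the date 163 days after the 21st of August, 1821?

the 31st of January, 1822

Count 163 days after August 21, 1821:
Day-of-year of August 21, 1821: 233.
Day-of-year of January 31, 1822: 31.
1821 has 365 days, so 365 − 233 = 132 days remain in 1821.
Total: 132 + 31 = 163 days.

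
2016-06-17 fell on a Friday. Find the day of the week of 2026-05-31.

Day-of-year of June 17, 2016: 169.
Day-of-year of May 31, 2026: 151.
2016 has 366 days, so 366 − 169 = 197 days remain in 2016.
Full years 2017–2025: 7 common + 2 leap = 7×365 + 2×366 = 3287 days.
Total: 197 + 3287 + 151 = 3635 days.
3635 mod 7 = 2, so 2 days after Friday is Sunday.

Sunday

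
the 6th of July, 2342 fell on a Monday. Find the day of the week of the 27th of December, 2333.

Count forward from the earlier date (December 27, 2333) to the later (July 6, 2342):
From December 27, 2333 to December 27, 2341: 8 years, of which 2 contain a Feb 29 — 6×365 + 2×366 = 2922 days.
December 2341: 31 − 27 = 4 days remain.
Then January (31), February 2342 (28), March (31), April (30), May (31), June (30): 31 + 28 + 31 + 30 + 31 + 30 = 181 days.
July 1–6, 2342: 6 days.
Residual: 191 days.
Total: 3113 days.
3113 mod 7 = 5, so 5 days before Monday is Wednesday.

Wednesday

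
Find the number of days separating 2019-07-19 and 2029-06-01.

3605

From July 19, 2019 to July 19, 2028: 9 years, of which 3 contain a Feb 29 — 6×365 + 3×366 = 3288 days.
July 2028: 31 − 19 = 12 days remain.
Then 10 full months totalling 304 days.
June 1, 2029: 1 day.
Residual: 317 days.
Total: 3605 days.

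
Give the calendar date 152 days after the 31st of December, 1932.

the 1st of June, 1933

Count 152 days after December 31, 1932:
December 1932: 31 − 31 = 0 days remain.
Then January (31), February 1933 (28), March (31), April (30), May (31): 31 + 28 + 31 + 30 + 31 = 151 days.
June 1, 1933: 1 day.
Residual: 152 days.
Total: 152 days.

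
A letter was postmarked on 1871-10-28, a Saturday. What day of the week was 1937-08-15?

From October 28, 1871 to October 28, 1936: 65 years, of which 16 contain a Feb 29 — 49×365 + 16×366 = 23741 days.
(1900 is not a leap year (divisible by 100 but not 400).)
October 1936: 31 − 28 = 3 days remain.
Then 9 full months totalling 273 days.
August 1–15, 1937: 15 days.
Residual: 291 days.
Total: 24032 days.
24032 mod 7 = 1, so 1 day after Saturday is Sunday.

Sunday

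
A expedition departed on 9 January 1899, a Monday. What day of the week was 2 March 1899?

Thursday

January 1899: 31 − 9 = 22 days remain.
Then February 1899 (28): 28 days.
March 1–2, 1899: 2 days.
Total: 22 + 28 + 2 = 52 days.
52 mod 7 = 3, so 3 days after Monday is Thursday.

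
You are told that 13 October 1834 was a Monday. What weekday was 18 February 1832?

Count forward from the earlier date (February 18, 1832) to the later (October 13, 1834):
Day-of-year of February 18, 1832: 49.
Day-of-year of October 13, 1834: 286.
1832 has 366 days, so 366 − 49 = 317 days remain in 1832.
Full years: 1833: 365. Sum = 365.
Total: 317 + 365 + 286 = 968 days.
968 mod 7 = 2, so 2 days before Monday is Saturday.

Saturday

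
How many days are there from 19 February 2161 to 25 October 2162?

February 19, 2161 → February 19, 2162: 365 days.
February 2162: 28 − 19 = 9 days remain (2162 is not a leap year, so February has 28 days).
Then March (31), April (30), May (31), June (30), July (31), August (31), September (30): 31 + 30 + 31 + 30 + 31 + 31 + 30 = 214 days.
October 1–25, 2162: 25 days.
Residual: 248 days.
Total: 613 days.

613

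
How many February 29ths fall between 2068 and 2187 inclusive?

29

Years divisible by 4: 2068, 2072, …, 2184 — 30 in all.
Of these, 2100 is divisible by 100 but not 400, so not leap.
Leap years: 30 − 1 = 29.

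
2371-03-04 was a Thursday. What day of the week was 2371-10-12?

March 2371: 31 − 4 = 27 days remain.
Then April (30), May (31), June (30), July (31), August (31), September (30): 30 + 31 + 30 + 31 + 31 + 30 = 183 days.
October 1–12, 2371: 12 days.
Total: 27 + 183 + 12 = 222 days.
222 mod 7 = 5, so 5 days after Thursday is Tuesday.

Tuesday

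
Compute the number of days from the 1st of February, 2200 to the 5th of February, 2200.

Within February 2200: 5 − 1 = 4 days.

4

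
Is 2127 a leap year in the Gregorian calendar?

2127 is not a leap year.

No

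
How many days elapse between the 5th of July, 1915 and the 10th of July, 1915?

5

Within July 1915: 10 − 5 = 5 days.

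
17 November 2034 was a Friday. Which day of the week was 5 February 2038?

Day-of-year of November 17, 2034: 321.
Day-of-year of February 5, 2038: 36.
2034 has 365 days, so 365 − 321 = 44 days remain in 2034.
Full years: 2035: 365; 2036: 366; 2037: 365. Sum = 1096.
Total: 44 + 1096 + 36 = 1176 days.
1176 is a multiple of 7, so 5 February 2038 falls on the same weekday: Friday.

Friday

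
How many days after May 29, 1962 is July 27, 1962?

59

May 1962: 31 − 29 = 2 days remain.
Then June (30): 30 days.
July 1–27, 1962: 27 days.
Total: 2 + 30 + 27 = 59 days.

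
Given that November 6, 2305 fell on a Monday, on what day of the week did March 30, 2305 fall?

Count forward from the earlier date (March 30, 2305) to the later (November 6, 2305):
March 2305: 31 − 30 = 1 day remains.
Then April (30), May (31), June (30), July (31), August (31), September (30), October (31): 30 + 31 + 30 + 31 + 31 + 30 + 31 = 214 days.
November 1–6, 2305: 6 days.
Total: 1 + 214 + 6 = 221 days.
221 mod 7 = 4, so 4 days before Monday is Thursday.

Thursday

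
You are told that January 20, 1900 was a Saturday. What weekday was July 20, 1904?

Day-of-year of January 20, 1900: 20.
Day-of-year of July 20, 1904: 202.
1900 has 365 days, so 365 − 20 = 345 days remain in 1900.
Full years: 1901: 365; 1902: 365; 1903: 365. Sum = 1095.
Total: 345 + 1095 + 202 = 1642 days.
1642 mod 7 = 4, so 4 days after Saturday is Wednesday.

Wednesday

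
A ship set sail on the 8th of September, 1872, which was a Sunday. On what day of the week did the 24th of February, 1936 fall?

Monday

Day-of-year of September 8, 1872: 252.
Day-of-year of February 24, 1936: 55.
1872 has 366 days, so 366 − 252 = 114 days remain in 1872.
Full years 1873–1935: 49 common + 14 leap = 49×365 + 14×366 = 23009 days.
Total: 114 + 23009 + 55 = 23178 days.
23178 mod 7 = 1, so 1 day after Sunday is Monday.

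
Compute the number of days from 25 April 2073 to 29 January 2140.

24384

Day-of-year of April 25, 2073: 115.
Day-of-year of January 29, 2140: 29.
2073 has 365 days, so 365 − 115 = 250 days remain in 2073.
Full years 2074–2139: 51 common + 15 leap = 51×365 + 15×366 = 24105 days.
Total: 250 + 24105 + 29 = 24384 days.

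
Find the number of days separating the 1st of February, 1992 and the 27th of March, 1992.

February 1992: 29 − 1 = 28 days remain (1992 is a leap year, so February has 29 days).
March 1–27, 1992: 27 days.
Total: 28 + 27 = 55 days.

55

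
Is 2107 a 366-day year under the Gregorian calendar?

2107 is not a leap year.

No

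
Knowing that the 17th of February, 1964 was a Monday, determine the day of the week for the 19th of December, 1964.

February 1964: 29 − 17 = 12 days remain (1964 is a leap year, so February has 29 days).
Then 9 full months totalling 275 days.
December 1–19, 1964: 19 days.
Total: 12 + 275 + 19 = 306 days.
306 mod 7 = 5, so 5 days after Monday is Saturday.

Saturday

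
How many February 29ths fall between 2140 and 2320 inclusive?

Years divisible by 4: 2140, 2144, …, 2320 — 46 in all.
Of these, 2200, 2300 are divisible by 100 but not 400, so not leap.
Leap years: 46 − 2 = 44.

44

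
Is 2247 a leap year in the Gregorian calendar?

2247 is not a leap year.

No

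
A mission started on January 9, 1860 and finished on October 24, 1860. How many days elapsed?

January 1860: 31 − 9 = 22 days remain.
Then February 1860 (29), March (31), April (30), May (31), June (30), July (31), August (31), September (30): 29 + 31 + 30 + 31 + 30 + 31 + 31 + 30 = 243 days.
October 1–24, 1860: 24 days.
Total: 22 + 243 + 24 = 289 days.

289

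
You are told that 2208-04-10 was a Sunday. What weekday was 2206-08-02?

Saturday

Count forward from the earlier date (August 2, 2206) to the later (April 10, 2208):
August 2, 2206 → August 2, 2207: 365 days.
August 2207: 31 − 2 = 29 days remain.
Then September (30), October (31), November (30), December (31), January (31), February 2208 (29), March (31): 30 + 31 + 30 + 31 + 31 + 29 + 31 = 213 days.
April 1–10, 2208: 10 days.
Residual: 252 days.
Total: 617 days.
617 mod 7 = 1, so 1 day before Sunday is Saturday.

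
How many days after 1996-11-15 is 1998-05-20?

551

November 1996: 30 − 15 = 15 days remain.
Then 17 full months totalling 516 days.
May 1–20, 1998: 20 days.
Total: 15 + 516 + 20 = 551 days.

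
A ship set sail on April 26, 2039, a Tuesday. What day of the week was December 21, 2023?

Count forward from the earlier date (December 21, 2023) to the later (April 26, 2039):
From December 21, 2023 to December 21, 2038: 15 years, of which 4 contain a Feb 29 — 11×365 + 4×366 = 5479 days.
December 2038: 31 − 21 = 10 days remain.
Then January (31), February 2039 (28), March (31): 31 + 28 + 31 = 90 days.
April 1–26, 2039: 26 days.
Residual: 126 days.
Total: 5605 days.
5605 mod 7 = 5, so 5 days before Tuesday is Thursday.

Thursday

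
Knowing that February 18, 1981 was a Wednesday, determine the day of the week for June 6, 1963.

Count forward from the earlier date (June 6, 1963) to the later (February 18, 1981):
Day-of-year of June 6, 1963: 157.
Day-of-year of February 18, 1981: 49.
1963 has 365 days, so 365 − 157 = 208 days remain in 1963.
Full years 1964–1980: 12 common + 5 leap = 12×365 + 5×366 = 6210 days.
Total: 208 + 6210 + 49 = 6467 days.
6467 mod 7 = 6, so 6 days before Wednesday is Thursday.

Thursday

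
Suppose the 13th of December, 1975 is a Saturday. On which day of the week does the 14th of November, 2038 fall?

Sunday

From December 13, 1975 to December 13, 2037: 62 years, of which 16 contain a Feb 29 — 46×365 + 16×366 = 22646 days.
(2000 is a leap year (divisible by 400).)
December 2037: 31 − 13 = 18 days remain.
Then 10 full months totalling 304 days.
November 1–14, 2038: 14 days.
Residual: 336 days.
Total: 22982 days.
22982 mod 7 = 1, so 1 day after Saturday is Sunday.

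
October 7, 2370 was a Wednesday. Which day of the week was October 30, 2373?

October 7, 2370 → October 7, 2371: 365 days.
October 7, 2371 → October 7, 2372: 366 days (2372 is a leap year).
October 7, 2372 → October 7, 2373: 365 days.
Within October 2373: 30 − 7 = 23 days.
Total: 1119 days.
1119 mod 7 = 6, so 6 days after Wednesday is Tuesday.

Tuesday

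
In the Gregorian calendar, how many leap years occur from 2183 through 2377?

Years divisible by 4: 2184, 2188, …, 2376 — 49 in all.
Of these, 2200, 2300 are divisible by 100 but not 400, so not leap.
Leap years: 49 − 2 = 47.

47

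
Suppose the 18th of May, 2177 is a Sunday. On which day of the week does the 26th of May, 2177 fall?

Monday

Within May 2177: 26 − 18 = 8 days.
8 mod 7 = 1, so 1 day after Sunday is Monday.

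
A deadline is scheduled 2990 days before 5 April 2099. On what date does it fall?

27 January 2091

Count 2990 days before April 5, 2099:
From January 27, 2091 to January 27, 2099: 8 years, of which 2 contain a Feb 29 — 6×365 + 2×366 = 2922 days.
January 2099: 31 − 27 = 4 days remain.
Then February 2099 (28), March (31): 28 + 31 = 59 days.
April 1–5, 2099: 5 days.
Residual: 68 days.
Total: 2990 days.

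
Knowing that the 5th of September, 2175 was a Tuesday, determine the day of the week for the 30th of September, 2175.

Saturday

Within September 2175: 30 − 5 = 25 days.
25 mod 7 = 4, so 4 days after Tuesday is Saturday.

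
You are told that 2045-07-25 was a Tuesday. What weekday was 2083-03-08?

From July 25, 2045 to July 25, 2082: 37 years, of which 9 contain a Feb 29 — 28×365 + 9×366 = 13514 days.
July 2082: 31 − 25 = 6 days remain.
Then August (31), September (30), October (31), November (30), December (31), January (31), February 2083 (28): 31 + 30 + 31 + 30 + 31 + 31 + 28 = 212 days.
March 1–8, 2083: 8 days.
Residual: 226 days.
Total: 13740 days.
13740 mod 7 = 6, so 6 days after Tuesday is Monday.

Monday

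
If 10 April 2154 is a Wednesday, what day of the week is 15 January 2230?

From April 10, 2154 to April 10, 2229: 75 years, of which 18 contain a Feb 29 — 57×365 + 18×366 = 27393 days.
(2200 is not a leap year (divisible by 100 but not 400).)
April 2229: 30 − 10 = 20 days remain.
Then May (31), June (30), July (31), August (31), September (30), October (31), November (30), December (31): 31 + 30 + 31 + 31 + 30 + 31 + 30 + 31 = 245 days.
January 1–15, 2230: 15 days.
Residual: 280 days.
Total: 27673 days.
27673 mod 7 = 2, so 2 days after Wednesday is Friday.

Friday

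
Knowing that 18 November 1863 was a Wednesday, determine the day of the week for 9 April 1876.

Day-of-year of November 18, 1863: 322.
Day-of-year of April 9, 1876: 100.
1863 has 365 days, so 365 − 322 = 43 days remain in 1863.
Full years 1864–1875: 9 common + 3 leap = 9×365 + 3×366 = 4383 days.
Total: 43 + 4383 + 100 = 4526 days.
4526 mod 7 = 4, so 4 days after Wednesday is Sunday.

Sunday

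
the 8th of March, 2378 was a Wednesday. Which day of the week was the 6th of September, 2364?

Sunday

Count forward from the earlier date (September 6, 2364) to the later (March 8, 2378):
From September 6, 2364 to September 6, 2377: 13 years, of which 3 contain a Feb 29 — 10×365 + 3×366 = 4748 days.
September 2377: 30 − 6 = 24 days remain.
Then October (31), November (30), December (31), January (31), February 2378 (28): 31 + 30 + 31 + 31 + 28 = 151 days.
March 1–8, 2378: 8 days.
Residual: 183 days.
Total: 4931 days.
4931 mod 7 = 3, so 3 days before Wednesday is Sunday.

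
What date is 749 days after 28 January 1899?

16 February 1901

Count 749 days after January 28, 1899:
January 28, 1899 → January 28, 1900: 365 days.
January 28, 1900 → January 28, 1901: 365 days (1900 is not a leap year (divisible by 100 but not 400)).
January 1901: 31 − 28 = 3 days remain.
February 1–16, 1901: 16 days (1901 is not a leap year).
Residual: 19 days.
Total: 749 days.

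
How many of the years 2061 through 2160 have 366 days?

24

Years divisible by 4: 2064, 2068, …, 2160 — 25 in all.
Of these, 2100 is divisible by 100 but not 400, so not leap.
Leap years: 25 − 1 = 24.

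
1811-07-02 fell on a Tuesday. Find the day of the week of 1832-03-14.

Wednesday

Day-of-year of July 2, 1811: 183.
Day-of-year of March 14, 1832: 74.
1811 has 365 days, so 365 − 183 = 182 days remain in 1811.
Full years 1812–1831: 15 common + 5 leap = 15×365 + 5×366 = 7305 days.
Total: 182 + 7305 + 74 = 7561 days.
7561 mod 7 = 1, so 1 day after Tuesday is Wednesday.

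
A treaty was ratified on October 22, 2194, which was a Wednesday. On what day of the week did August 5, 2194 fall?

Count forward from the earlier date (August 5, 2194) to the later (October 22, 2194):
August 2194: 31 − 5 = 26 days remain.
Then September (30): 30 days.
October 1–22, 2194: 22 days.
Total: 26 + 30 + 22 = 78 days.
78 mod 7 = 1, so 1 day before Wednesday is Tuesday.

Tuesday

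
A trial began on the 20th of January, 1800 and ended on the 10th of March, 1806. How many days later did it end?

2240

January 20, 1800 → January 20, 1801: 365 days (1800 is not a leap year (divisible by 100 but not 400)).
January 20, 1801 → January 20, 1802: 365 days.
January 20, 1802 → January 20, 1803: 365 days.
January 20, 1803 → January 20, 1804: 365 days.
January 20, 1804 → January 20, 1805: 366 days (1804 is a leap year).
January 20, 1805 → January 20, 1806: 365 days.
January 1806: 31 − 20 = 11 days remain.
Then February 1806 (28): 28 days.
March 1–10, 1806: 10 days.
Residual: 49 days.
Total: 2240 days.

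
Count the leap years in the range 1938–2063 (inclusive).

31

Years divisible by 4: 1940, 1944, …, 2060 — 31 in all.
2000 is divisible by 400, so still leap.
No century exceptions apply. Count: 31.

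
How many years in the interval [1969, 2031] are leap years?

Years divisible by 4: 1972, 1976, …, 2028 — 15 in all.
2000 is divisible by 400, so still leap.
No century exceptions apply. Count: 15.

15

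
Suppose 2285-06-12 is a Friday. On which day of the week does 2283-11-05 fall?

Count forward from the earlier date (November 5, 2283) to the later (June 12, 2285):
November 2283: 30 − 5 = 25 days remain.
Then 18 full months totalling 548 days.
June 1–12, 2285: 12 days.
Total: 25 + 548 + 12 = 585 days.
585 mod 7 = 4, so 4 days before Friday is Monday.

Monday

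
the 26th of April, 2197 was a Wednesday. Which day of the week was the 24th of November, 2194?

Count forward from the earlier date (November 24, 2194) to the later (April 26, 2197):
November 24, 2194 → November 24, 2195: 365 days.
November 24, 2195 → November 24, 2196: 366 days (2196 is a leap year).
November 2196: 30 − 24 = 6 days remain.
Then December (31), January (31), February 2197 (28), March (31): 31 + 31 + 28 + 31 = 121 days.
April 1–26, 2197: 26 days.
Residual: 153 days.
Total: 884 days.
884 mod 7 = 2, so 2 days before Wednesday is Monday.

Monday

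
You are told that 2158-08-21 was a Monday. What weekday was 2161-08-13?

Thursday

Day-of-year of August 21, 2158: 233.
Day-of-year of August 13, 2161: 225.
2158 has 365 days, so 365 − 233 = 132 days remain in 2158.
Full years: 2159: 365; 2160: 366. Sum = 731.
Total: 132 + 731 + 225 = 1088 days.
1088 mod 7 = 3, so 3 days after Monday is Thursday.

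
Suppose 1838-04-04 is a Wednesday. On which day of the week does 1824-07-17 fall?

Count forward from the earlier date (July 17, 1824) to the later (April 4, 1838):
From July 17, 1824 to July 17, 1837: 13 years, of which 3 contain a Feb 29 — 10×365 + 3×366 = 4748 days.
July 1837: 31 − 17 = 14 days remain.
Then August (31), September (30), October (31), November (30), December (31), January (31), February 1838 (28), March (31): 31 + 30 + 31 + 30 + 31 + 31 + 28 + 31 = 243 days.
April 1–4, 1838: 4 days.
Residual: 261 days.
Total: 5009 days.
5009 mod 7 = 4, so 4 days before Wednesday is Saturday.

Saturday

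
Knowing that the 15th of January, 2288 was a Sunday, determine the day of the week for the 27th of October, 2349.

From January 15, 2288 to January 15, 2349: 61 years, of which 15 contain a Feb 29 — 46×365 + 15×366 = 22280 days.
(2300 is not a leap year (divisible by 100 but not 400).)
January 2349: 31 − 15 = 16 days remain.
Then February 2349 (28), March (31), April (30), May (31), June (30), July (31), August (31), September (30): 28 + 31 + 30 + 31 + 30 + 31 + 31 + 30 = 242 days.
October 1–27, 2349: 27 days.
Residual: 285 days.
Total: 22565 days.
22565 mod 7 = 4, so 4 days after Sunday is Thursday.

Thursday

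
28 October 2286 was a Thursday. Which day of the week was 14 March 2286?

Sunday

Count forward from the earlier date (March 14, 2286) to the later (October 28, 2286):
March 2286: 31 − 14 = 17 days remain.
Then April (30), May (31), June (30), July (31), August (31), September (30): 30 + 31 + 30 + 31 + 31 + 30 = 183 days.
October 1–28, 2286: 28 days.
Total: 17 + 183 + 28 = 228 days.
228 mod 7 = 4, so 4 days before Thursday is Sunday.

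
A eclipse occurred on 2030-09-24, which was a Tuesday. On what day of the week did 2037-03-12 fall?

Thursday

September 24, 2030 → September 24, 2031: 365 days.
September 24, 2031 → September 24, 2032: 366 days (2032 is a leap year).
September 24, 2032 → September 24, 2033: 365 days.
September 24, 2033 → September 24, 2034: 365 days.
September 24, 2034 → September 24, 2035: 365 days.
September 24, 2035 → September 24, 2036: 366 days (2036 is a leap year).
September 2036: 30 − 24 = 6 days remain.
Then October (31), November (30), December (31), January (31), February 2037 (28): 31 + 30 + 31 + 31 + 28 = 151 days.
March 1–12, 2037: 12 days.
Residual: 169 days.
Total: 2361 days.
2361 mod 7 = 2, so 2 days after Tuesday is Thursday.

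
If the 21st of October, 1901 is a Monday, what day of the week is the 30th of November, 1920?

Day-of-year of October 21, 1901: 294.
Day-of-year of November 30, 1920: 335.
1901 has 365 days, so 365 − 294 = 71 days remain in 1901.
Full years 1902–1919: 14 common + 4 leap = 14×365 + 4×366 = 6574 days.
Total: 71 + 6574 + 335 = 6980 days.
6980 mod 7 = 1, so 1 day after Monday is Tuesday.

Tuesday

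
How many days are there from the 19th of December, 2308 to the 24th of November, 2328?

7280

Day-of-year of December 19, 2308: 354.
Day-of-year of November 24, 2328: 329.
2308 has 366 days, so 366 − 354 = 12 days remain in 2308.
Full years 2309–2327: 15 common + 4 leap = 15×365 + 4×366 = 6939 days.
Total: 12 + 6939 + 329 = 7280 days.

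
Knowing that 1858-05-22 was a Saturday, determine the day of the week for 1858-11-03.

Wednesday

May 1858: 31 − 22 = 9 days remain.
Then June (30), July (31), August (31), September (30), October (31): 30 + 31 + 31 + 30 + 31 = 153 days.
November 1–3, 1858: 3 days.
Total: 9 + 153 + 3 = 165 days.
165 mod 7 = 4, so 4 days after Saturday is Wednesday.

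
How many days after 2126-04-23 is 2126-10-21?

181

April 2126: 30 − 23 = 7 days remain.
Then May (31), June (30), July (31), August (31), September (30): 31 + 30 + 31 + 31 + 30 = 153 days.
October 1–21, 2126: 21 days.
Total: 7 + 153 + 21 = 181 days.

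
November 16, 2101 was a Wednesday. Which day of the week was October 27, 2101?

Thursday

Count forward from the earlier date (October 27, 2101) to the later (November 16, 2101):
October 2101: 31 − 27 = 4 days remain.
November 1–16, 2101: 16 days.
Total: 4 + 16 = 20 days.
20 mod 7 = 6, so 6 days before Wednesday is Thursday.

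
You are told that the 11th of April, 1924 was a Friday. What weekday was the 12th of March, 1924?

Wednesday

Count forward from the earlier date (March 12, 1924) to the later (April 11, 1924):
March 1924: 31 − 12 = 19 days remain.
April 1–11, 1924: 11 days.
Total: 19 + 11 = 30 days.
30 mod 7 = 2, so 2 days before Friday is Wednesday.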